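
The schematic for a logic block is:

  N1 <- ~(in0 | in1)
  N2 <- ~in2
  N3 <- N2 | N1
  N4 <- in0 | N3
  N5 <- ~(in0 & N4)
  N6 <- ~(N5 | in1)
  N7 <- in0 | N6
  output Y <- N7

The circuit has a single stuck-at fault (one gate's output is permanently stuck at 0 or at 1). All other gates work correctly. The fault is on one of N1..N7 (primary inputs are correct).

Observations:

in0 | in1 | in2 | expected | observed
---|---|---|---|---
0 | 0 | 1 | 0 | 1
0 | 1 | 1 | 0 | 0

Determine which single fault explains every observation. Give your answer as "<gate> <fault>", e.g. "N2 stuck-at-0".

N5 stuck-at-0

Fault-free values for test 1 (in0=0, in1=0, in2=1): N1=1, N2=0, N3=1, N4=1, N5=1, N6=0, N7=0, giving Y=0. Observed 1.
Test 1: faults giving observed 1 are {N5 stuck-at-0, N6 stuck-at-1, N7 stuck-at-1}.
Test 2 (in0=0, in1=1, in2=1): fault-free N1=0, N2=0, N3=0, N4=0, N5=1, N6=0, N7=0 → 0; observed 0. Eliminates N6 stuck-at-1, N7 stuck-at-1.
Only N5 stuck-at-0 is consistent with every test.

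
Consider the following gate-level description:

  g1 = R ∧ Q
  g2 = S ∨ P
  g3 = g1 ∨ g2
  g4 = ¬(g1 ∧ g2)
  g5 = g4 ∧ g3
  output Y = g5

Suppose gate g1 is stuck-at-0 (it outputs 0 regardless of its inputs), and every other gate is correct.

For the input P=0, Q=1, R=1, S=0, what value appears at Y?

0

Propagate with g1 forced: g1=0 [stuck-at-0], g2=0, g3=0, g4=1, g5=0.
So Y = 0. (Without the fault it would be 1.)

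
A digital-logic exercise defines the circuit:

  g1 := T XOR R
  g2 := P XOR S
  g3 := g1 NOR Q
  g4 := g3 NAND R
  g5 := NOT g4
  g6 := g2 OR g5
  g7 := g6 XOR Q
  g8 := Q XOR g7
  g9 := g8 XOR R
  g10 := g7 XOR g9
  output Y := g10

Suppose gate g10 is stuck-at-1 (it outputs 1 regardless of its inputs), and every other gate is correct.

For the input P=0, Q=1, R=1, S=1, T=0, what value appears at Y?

1

Propagate with g10 forced: g1=1, g2=1, g3=0, g4=1, g5=0, g6=1, g7=0, g8=1, g9=0, g10=1 [stuck-at-1].
So Y = 1. (Without the fault it would be 0.)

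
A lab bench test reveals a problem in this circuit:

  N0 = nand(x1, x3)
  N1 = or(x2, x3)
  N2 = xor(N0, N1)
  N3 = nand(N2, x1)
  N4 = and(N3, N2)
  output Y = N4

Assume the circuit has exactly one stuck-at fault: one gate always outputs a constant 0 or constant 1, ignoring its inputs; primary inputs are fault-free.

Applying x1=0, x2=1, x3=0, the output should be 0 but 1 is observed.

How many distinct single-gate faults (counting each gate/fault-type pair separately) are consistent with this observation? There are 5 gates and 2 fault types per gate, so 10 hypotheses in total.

Fault-free: N0=1, N1=1, N2=0, N3=1, N4=0 → 0. Observed 1.
  N0 stuck-at-0: output 1 ✓
  N0 stuck-at-1: output 0 ✗
  N1 stuck-at-0: output 1 ✓
  N1 stuck-at-1: output 0 ✗
  N2 stuck-at-0: output 0 ✗
  N2 stuck-at-1: output 1 ✓
  N3 stuck-at-0: output 0 ✗
  N3 stuck-at-1: output 0 ✗
  N4 stuck-at-0: output 0 ✗
  N4 stuck-at-1: output 1 ✓
Consistent faults: {N0 stuck-at-0, N1 stuck-at-0, N2 stuck-at-1, N4 stuck-at-1} — 4 in all.

4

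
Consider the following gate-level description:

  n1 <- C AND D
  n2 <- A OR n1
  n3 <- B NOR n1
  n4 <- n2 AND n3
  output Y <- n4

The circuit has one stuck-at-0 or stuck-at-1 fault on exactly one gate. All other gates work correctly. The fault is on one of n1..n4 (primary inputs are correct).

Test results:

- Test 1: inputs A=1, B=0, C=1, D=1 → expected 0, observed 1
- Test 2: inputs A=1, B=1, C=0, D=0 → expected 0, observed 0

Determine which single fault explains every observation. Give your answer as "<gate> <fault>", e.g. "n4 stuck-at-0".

n1 stuck-at-0

Fault-free values for test 1 (A=1, B=0, C=1, D=1): n1=1, n2=1, n3=0, n4=0, giving Y=0. Observed 1.
Test 1: faults giving observed 1 are {n1 stuck-at-0, n3 stuck-at-1, n4 stuck-at-1}.
Test 2 (A=1, B=1, C=0, D=0): fault-free n1=0, n2=1, n3=0, n4=0 → 0; observed 0. Eliminates n3 stuck-at-1, n4 stuck-at-1.
Only n1 stuck-at-0 is consistent with every test.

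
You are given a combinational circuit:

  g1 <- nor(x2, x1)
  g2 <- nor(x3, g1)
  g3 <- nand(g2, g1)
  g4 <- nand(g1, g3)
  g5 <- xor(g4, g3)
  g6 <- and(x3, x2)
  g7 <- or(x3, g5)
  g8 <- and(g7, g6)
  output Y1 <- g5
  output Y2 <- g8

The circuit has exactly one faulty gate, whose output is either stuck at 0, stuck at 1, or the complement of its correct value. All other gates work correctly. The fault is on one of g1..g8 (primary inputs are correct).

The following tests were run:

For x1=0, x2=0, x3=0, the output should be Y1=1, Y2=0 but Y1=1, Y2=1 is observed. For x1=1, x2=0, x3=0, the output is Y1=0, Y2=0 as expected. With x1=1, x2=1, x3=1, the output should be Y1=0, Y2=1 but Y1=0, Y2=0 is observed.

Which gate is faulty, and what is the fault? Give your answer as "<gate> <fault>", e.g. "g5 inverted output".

g6 inverted output

Fault-free values for test 1 (x1=0, x2=0, x3=0): g1=1, g2=0, g3=1, g4=0, g5=1, g6=0, g7=1, g8=0, giving Y1=1, Y2=0. Observed Y1=1, Y2=1.
Test 1: faults giving observed Y1=1, Y2=1 are {g6 stuck-at-1, g6 inverted output, g8 stuck-at-1, g8 inverted output}.
Test 2 (x1=1, x2=0, x3=0): fault-free g1=0, g2=1, g3=1, g4=1, g5=0, g6=0, g7=0, g8=0 → Y1=0, Y2=0; observed Y1=0, Y2=0. Eliminates g8 stuck-at-1, g8 inverted output.
Test 3 (x1=1, x2=1, x3=1): fault-free g1=0, g2=0, g3=1, g4=1, g5=0, g6=1, g7=1, g8=1 → Y1=0, Y2=1; observed Y1=0, Y2=0. Eliminates g6 stuck-at-1.
Only g6 inverted output is consistent with every test.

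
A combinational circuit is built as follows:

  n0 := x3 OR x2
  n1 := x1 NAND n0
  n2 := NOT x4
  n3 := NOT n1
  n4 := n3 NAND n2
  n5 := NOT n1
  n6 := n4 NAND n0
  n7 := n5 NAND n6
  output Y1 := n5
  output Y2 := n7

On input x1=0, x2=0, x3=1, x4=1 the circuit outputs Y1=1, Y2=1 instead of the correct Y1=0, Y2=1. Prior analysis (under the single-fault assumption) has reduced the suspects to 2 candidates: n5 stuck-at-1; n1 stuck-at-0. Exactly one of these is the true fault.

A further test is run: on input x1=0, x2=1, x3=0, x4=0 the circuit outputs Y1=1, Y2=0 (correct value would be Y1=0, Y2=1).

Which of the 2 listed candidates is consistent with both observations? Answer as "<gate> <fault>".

n1 stuck-at-0

Evaluate each candidate on input x1=0, x2=1, x3=0, x4=0:
  n5 stuck-at-1: n0=1, n1=1, n2=1, n3=0, n4=1, n5=1 [stuck-at-1], n6=0, n7=1 → Y1=1, Y2=1 — eliminated
  n1 stuck-at-0: n0=1, n1=0 [stuck-at-0], n2=1, n3=1, n4=0, n5=1, n6=1, n7=0 → Y1=1, Y2=0 — matches
Only n1 stuck-at-0 reproduces the observed Y1=1, Y2=0.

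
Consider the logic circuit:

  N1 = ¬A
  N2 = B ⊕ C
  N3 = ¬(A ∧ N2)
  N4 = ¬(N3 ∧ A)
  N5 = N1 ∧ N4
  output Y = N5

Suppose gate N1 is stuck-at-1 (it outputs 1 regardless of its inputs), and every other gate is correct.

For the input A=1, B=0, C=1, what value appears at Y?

1

Propagate with N1 forced: N1=1 [stuck-at-1], N2=1, N3=0, N4=1, N5=1.
So Y = 1. (Without the fault it would be 0.)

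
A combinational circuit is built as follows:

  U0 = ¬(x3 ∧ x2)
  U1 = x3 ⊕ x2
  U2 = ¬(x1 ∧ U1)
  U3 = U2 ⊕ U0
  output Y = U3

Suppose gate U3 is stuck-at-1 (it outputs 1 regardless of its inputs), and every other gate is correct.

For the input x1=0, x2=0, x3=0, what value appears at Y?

1

Propagate with U3 forced: U0=1, U1=0, U2=1, U3=1 [stuck-at-1].
So Y = 1. (Without the fault it would be 0.)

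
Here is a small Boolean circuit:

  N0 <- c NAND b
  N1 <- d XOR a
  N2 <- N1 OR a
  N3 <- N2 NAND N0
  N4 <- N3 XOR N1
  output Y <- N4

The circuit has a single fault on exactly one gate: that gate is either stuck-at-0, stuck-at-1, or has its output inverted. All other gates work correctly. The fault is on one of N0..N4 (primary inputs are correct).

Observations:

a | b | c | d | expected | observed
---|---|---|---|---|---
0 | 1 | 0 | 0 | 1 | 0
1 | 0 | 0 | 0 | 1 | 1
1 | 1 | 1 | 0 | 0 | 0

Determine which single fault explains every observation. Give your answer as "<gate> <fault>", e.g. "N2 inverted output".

Fault-free values for test 1 (a=0, b=1, c=0, d=0): N0=1, N1=0, N2=0, N3=1, N4=1, giving Y=1. Observed 0.
Test 1: faults giving observed 0 are {N2 stuck-at-1, N2 inverted output, N3 stuck-at-0, N3 inverted output, N4 stuck-at-0, N4 inverted output}.
Test 2 (a=1, b=0, c=0, d=0): fault-free N0=1, N1=1, N2=1, N3=0, N4=1 → 1; observed 1. Eliminates N2 inverted output, N3 inverted output, N4 stuck-at-0, N4 inverted output.
Test 3 (a=1, b=1, c=1, d=0): fault-free N0=0, N1=1, N2=1, N3=1, N4=0 → 0; observed 0. Eliminates N3 stuck-at-0.
Only N2 stuck-at-1 is consistent with every test.

N2 stuck-at-1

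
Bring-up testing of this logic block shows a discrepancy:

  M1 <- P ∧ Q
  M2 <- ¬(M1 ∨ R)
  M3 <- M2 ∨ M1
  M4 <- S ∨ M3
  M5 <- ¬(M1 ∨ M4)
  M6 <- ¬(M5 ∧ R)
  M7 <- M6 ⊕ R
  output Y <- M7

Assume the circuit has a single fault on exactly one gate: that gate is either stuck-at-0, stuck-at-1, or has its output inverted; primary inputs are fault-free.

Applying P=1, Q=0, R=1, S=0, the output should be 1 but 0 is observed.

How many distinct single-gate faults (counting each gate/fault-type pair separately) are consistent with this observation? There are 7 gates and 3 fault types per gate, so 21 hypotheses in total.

Fault-free: M1=0, M2=0, M3=0, M4=0, M5=1, M6=0, M7=1 → 1. Observed 0.
  M1: stuck-at-1, inverted output ✓; others ✗
  M2: stuck-at-1, inverted output ✓; others ✗
  M3: stuck-at-1, inverted output ✓; others ✗
  M4: stuck-at-1, inverted output ✓; others ✗
  M5: stuck-at-0, inverted output ✓; others ✗
  M6: stuck-at-1, inverted output ✓; others ✗
  M7: stuck-at-0, inverted output ✓; others ✗
Consistent faults: {M1 stuck-at-1, M1 inverted output, M2 stuck-at-1, M2 inverted output, M3 stuck-at-1, M3 inverted output, M4 stuck-at-1, M4 inverted output, M5 stuck-at-0, M5 inverted output, M6 stuck-at-1, M6 inverted output, M7 stuck-at-0, M7 inverted output} — 14 in all.

14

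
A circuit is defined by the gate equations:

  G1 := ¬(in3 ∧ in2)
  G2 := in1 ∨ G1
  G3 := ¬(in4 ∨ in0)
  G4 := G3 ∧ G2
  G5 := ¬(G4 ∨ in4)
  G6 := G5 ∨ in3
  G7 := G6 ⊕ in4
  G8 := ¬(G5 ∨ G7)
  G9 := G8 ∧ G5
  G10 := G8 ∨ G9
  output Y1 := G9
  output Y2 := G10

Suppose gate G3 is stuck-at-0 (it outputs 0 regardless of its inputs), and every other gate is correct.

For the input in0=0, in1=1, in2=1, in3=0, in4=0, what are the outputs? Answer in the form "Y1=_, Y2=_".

Y1=0, Y2=0

Propagate with G3 forced: G1=1, G2=1, G3=0 [stuck-at-0], G4=0, G5=1, G6=1, G7=1, G8=0, G9=0, G10=0.
So the outputs are Y1=0, Y2=0. (Without the fault they would be Y1=0, Y2=1.)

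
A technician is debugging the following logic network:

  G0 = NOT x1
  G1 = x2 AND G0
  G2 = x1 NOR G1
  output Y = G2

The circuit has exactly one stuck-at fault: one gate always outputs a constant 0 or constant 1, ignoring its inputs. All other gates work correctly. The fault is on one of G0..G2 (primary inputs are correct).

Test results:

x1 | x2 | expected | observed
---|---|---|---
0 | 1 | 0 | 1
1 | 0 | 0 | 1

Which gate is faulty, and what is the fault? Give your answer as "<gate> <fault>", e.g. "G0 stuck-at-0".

G2 stuck-at-1

Fault-free values for test 1 (x1=0, x2=1): G0=1, G1=1, G2=0, giving Y=0. Observed 1.
Test 1: faults giving observed 1 are {G0 stuck-at-0, G1 stuck-at-0, G2 stuck-at-1}.
Test 2 (x1=1, x2=0): fault-free G0=0, G1=0, G2=0 → 0; observed 1. Eliminates G0 stuck-at-0, G1 stuck-at-0.
Only G2 stuck-at-1 is consistent with every test.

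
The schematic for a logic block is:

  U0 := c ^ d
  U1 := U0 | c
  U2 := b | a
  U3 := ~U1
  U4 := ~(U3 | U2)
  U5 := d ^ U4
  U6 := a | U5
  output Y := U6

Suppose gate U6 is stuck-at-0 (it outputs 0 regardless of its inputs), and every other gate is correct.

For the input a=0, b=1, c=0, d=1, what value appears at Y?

0

Propagate with U6 forced: U0=1, U1=1, U2=1, U3=0, U4=0, U5=1, U6=0 [stuck-at-0].
So Y = 0. (Without the fault it would be 1.)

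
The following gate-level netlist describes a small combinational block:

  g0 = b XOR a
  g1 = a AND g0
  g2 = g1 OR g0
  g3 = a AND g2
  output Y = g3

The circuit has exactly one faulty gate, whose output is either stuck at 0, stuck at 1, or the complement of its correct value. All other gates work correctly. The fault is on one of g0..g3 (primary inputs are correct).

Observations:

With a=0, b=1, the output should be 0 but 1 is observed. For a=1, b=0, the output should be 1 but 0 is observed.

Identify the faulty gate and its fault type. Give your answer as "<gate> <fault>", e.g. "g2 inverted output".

g3 inverted output

Fault-free values for test 1 (a=0, b=1): g0=1, g1=0, g2=1, g3=0, giving Y=0. Observed 1.
Test 1: faults giving observed 1 are {g3 stuck-at-1, g3 inverted output}.
Test 2 (a=1, b=0): fault-free g0=1, g1=1, g2=1, g3=1 → 1; observed 0. Eliminates g3 stuck-at-1.
Only g3 inverted output is consistent with every test.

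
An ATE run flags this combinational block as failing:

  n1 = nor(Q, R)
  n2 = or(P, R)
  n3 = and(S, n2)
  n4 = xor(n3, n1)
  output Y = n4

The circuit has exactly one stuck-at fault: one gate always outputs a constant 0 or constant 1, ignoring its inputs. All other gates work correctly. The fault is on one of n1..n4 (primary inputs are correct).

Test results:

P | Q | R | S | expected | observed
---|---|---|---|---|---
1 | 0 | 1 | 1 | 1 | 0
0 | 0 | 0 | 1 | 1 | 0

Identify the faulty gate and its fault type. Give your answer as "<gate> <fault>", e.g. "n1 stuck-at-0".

n4 stuck-at-0

Fault-free values for test 1 (P=1, Q=0, R=1, S=1): n1=0, n2=1, n3=1, n4=1, giving Y=1. Observed 0.
Test 1: faults giving observed 0 are {n1 stuck-at-1, n2 stuck-at-0, n3 stuck-at-0, n4 stuck-at-0}.
Test 2 (P=0, Q=0, R=0, S=1): fault-free n1=1, n2=0, n3=0, n4=1 → 1; observed 0. Eliminates n1 stuck-at-1, n2 stuck-at-0, n3 stuck-at-0.
Only n4 stuck-at-0 is consistent with every test.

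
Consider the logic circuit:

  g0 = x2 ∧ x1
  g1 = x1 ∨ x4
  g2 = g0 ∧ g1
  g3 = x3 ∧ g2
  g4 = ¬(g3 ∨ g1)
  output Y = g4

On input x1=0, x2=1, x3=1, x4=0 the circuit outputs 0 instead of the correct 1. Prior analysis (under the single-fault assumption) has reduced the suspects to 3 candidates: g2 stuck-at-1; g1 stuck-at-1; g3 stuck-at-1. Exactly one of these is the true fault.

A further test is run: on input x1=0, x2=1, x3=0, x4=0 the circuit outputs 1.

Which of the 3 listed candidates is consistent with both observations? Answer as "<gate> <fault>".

g2 stuck-at-1

Evaluate each candidate on input x1=0, x2=1, x3=0, x4=0:
  g2 stuck-at-1: g0=0, g1=0, g2=1 [stuck-at-1], g3=0, g4=1 → 1 — matches
  g1 stuck-at-1: g0=0, g1=1 [stuck-at-1], g2=0, g3=0, g4=0 → 0 — eliminated
  g3 stuck-at-1: g0=0, g1=0, g2=0, g3=1 [stuck-at-1], g4=0 → 0 — eliminated
Only g2 stuck-at-1 reproduces the observed 1.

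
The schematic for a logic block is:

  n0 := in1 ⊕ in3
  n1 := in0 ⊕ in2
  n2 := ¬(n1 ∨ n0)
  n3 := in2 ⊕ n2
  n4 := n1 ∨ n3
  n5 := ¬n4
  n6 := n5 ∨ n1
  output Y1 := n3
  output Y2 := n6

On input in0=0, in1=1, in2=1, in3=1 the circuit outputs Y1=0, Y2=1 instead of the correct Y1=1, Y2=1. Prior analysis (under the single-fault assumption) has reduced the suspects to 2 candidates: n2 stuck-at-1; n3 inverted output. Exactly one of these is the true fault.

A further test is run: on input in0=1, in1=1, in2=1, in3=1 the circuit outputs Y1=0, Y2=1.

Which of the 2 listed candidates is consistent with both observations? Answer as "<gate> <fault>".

n2 stuck-at-1

Evaluate each candidate on input in0=1, in1=1, in2=1, in3=1:
  n2 stuck-at-1: n0=0, n1=0, n2=1 [stuck-at-1], n3=0, n4=0, n5=1, n6=1 → Y1=0, Y2=1 — matches
  n3 inverted output: n0=0, n1=0, n2=1, n3=1 [inverted output], n4=1, n5=0, n6=0 → Y1=1, Y2=0 — eliminated
Only n2 stuck-at-1 reproduces the observed Y1=0, Y2=1.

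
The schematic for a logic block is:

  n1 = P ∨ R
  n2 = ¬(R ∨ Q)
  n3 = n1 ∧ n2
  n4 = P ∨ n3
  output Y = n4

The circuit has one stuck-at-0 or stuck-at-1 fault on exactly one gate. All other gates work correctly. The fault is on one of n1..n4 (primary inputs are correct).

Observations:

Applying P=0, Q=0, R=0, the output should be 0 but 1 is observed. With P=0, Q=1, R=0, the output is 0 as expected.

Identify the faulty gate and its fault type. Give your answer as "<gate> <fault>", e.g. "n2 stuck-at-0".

Fault-free values for test 1 (P=0, Q=0, R=0): n1=0, n2=1, n3=0, n4=0, giving Y=0. Observed 1.
Test 1: faults giving observed 1 are {n1 stuck-at-1, n3 stuck-at-1, n4 stuck-at-1}.
Test 2 (P=0, Q=1, R=0): fault-free n1=0, n2=0, n3=0, n4=0 → 0; observed 0. Eliminates n3 stuck-at-1, n4 stuck-at-1.
Only n1 stuck-at-1 is consistent with every test.

n1 stuck-at-1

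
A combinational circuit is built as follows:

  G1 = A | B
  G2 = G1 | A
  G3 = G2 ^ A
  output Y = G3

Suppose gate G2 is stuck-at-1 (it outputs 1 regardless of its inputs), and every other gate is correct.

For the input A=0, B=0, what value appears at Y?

Propagate with G2 forced: G1=0, G2=1 [stuck-at-1], G3=1.
So Y = 1. (Without the fault it would be 0.)

1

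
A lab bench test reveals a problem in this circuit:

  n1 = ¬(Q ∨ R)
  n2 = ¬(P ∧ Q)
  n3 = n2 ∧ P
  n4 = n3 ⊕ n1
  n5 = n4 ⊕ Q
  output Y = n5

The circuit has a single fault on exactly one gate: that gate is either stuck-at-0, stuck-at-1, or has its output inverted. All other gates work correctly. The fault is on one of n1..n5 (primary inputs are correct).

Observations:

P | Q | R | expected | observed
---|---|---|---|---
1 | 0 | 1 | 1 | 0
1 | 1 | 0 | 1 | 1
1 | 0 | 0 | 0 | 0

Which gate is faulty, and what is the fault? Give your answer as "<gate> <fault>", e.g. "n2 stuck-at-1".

Fault-free values for test 1 (P=1, Q=0, R=1): n1=0, n2=1, n3=1, n4=1, n5=1, giving Y=1. Observed 0.
Test 1: faults giving observed 0 are {n1 stuck-at-1, n1 inverted output, n2 stuck-at-0, n2 inverted output, n3 stuck-at-0, n3 inverted output, n4 stuck-at-0, n4 inverted output, n5 stuck-at-0, n5 inverted output}.
Test 2 (P=1, Q=1, R=0): fault-free n1=0, n2=0, n3=0, n4=0, n5=1 → 1; observed 1. Eliminates n1 stuck-at-1, n1 inverted output, n2 inverted output, n3 inverted output, n4 inverted output, n5 stuck-at-0, n5 inverted output.
Test 3 (P=1, Q=0, R=0): fault-free n1=1, n2=1, n3=1, n4=0, n5=0 → 0; observed 0. Eliminates n2 stuck-at-0, n3 stuck-at-0.
Only n4 stuck-at-0 is consistent with every test.

n4 stuck-at-0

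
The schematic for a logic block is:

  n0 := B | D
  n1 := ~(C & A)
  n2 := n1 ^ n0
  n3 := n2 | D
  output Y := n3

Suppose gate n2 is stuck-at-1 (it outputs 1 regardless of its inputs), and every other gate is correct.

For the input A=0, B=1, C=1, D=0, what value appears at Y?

Propagate with n2 forced: n0=1, n1=1, n2=1 [stuck-at-1], n3=1.
So Y = 1. (Without the fault it would be 0.)

1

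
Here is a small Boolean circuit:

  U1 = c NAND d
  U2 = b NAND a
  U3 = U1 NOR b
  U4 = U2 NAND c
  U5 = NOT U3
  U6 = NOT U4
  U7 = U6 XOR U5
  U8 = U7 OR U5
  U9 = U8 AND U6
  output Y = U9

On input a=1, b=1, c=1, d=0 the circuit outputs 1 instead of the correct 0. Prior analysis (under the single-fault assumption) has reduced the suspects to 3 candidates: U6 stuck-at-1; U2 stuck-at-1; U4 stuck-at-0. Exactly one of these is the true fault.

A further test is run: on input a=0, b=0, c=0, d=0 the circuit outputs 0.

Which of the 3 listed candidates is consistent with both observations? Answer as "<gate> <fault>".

U2 stuck-at-1

Evaluate each candidate on input a=0, b=0, c=0, d=0:
  U6 stuck-at-1: U1=1, U2=1, U3=0, U4=1, U5=1, U6=1 [stuck-at-1], U7=0, U8=1, U9=1 → 1 — eliminated
  U2 stuck-at-1: U1=1, U2=1 [stuck-at-1], U3=0, U4=1, U5=1, U6=0, U7=1, U8=1, U9=0 → 0 — matches
  U4 stuck-at-0: U1=1, U2=1, U3=0, U4=0 [stuck-at-0], U5=1, U6=1, U7=0, U8=1, U9=1 → 1 — eliminated
Only U2 stuck-at-1 reproduces the observed 0.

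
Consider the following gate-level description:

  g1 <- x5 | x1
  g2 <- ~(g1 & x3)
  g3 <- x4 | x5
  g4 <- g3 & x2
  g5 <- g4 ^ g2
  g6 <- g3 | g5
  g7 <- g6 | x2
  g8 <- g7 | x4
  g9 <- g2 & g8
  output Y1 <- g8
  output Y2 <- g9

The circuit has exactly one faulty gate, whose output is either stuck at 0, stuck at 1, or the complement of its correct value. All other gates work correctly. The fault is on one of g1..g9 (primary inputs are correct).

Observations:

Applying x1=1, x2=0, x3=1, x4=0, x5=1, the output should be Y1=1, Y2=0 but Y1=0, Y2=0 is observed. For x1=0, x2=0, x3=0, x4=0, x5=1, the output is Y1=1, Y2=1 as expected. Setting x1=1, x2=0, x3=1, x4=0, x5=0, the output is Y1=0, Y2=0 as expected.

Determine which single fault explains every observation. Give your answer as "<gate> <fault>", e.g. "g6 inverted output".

Fault-free values for test 1 (x1=1, x2=0, x3=1, x4=0, x5=1): g1=1, g2=0, g3=1, g4=0, g5=0, g6=1, g7=1, g8=1, g9=0, giving Y1=1, Y2=0. Observed Y1=0, Y2=0.
Test 1: faults giving observed Y1=0, Y2=0 are {g3 stuck-at-0, g3 inverted output, g6 stuck-at-0, g6 inverted output, g7 stuck-at-0, g7 inverted output, g8 stuck-at-0, g8 inverted output}.
Test 2 (x1=0, x2=0, x3=0, x4=0, x5=1): fault-free g1=1, g2=1, g3=1, g4=0, g5=1, g6=1, g7=1, g8=1, g9=1 → Y1=1, Y2=1; observed Y1=1, Y2=1. Eliminates g6 stuck-at-0, g6 inverted output, g7 stuck-at-0, g7 inverted output, g8 stuck-at-0, g8 inverted output.
Test 3 (x1=1, x2=0, x3=1, x4=0, x5=0): fault-free g1=1, g2=0, g3=0, g4=0, g5=0, g6=0, g7=0, g8=0, g9=0 → Y1=0, Y2=0; observed Y1=0, Y2=0. Eliminates g3 inverted output.
Only g3 stuck-at-0 is consistent with every test.

g3 stuck-at-0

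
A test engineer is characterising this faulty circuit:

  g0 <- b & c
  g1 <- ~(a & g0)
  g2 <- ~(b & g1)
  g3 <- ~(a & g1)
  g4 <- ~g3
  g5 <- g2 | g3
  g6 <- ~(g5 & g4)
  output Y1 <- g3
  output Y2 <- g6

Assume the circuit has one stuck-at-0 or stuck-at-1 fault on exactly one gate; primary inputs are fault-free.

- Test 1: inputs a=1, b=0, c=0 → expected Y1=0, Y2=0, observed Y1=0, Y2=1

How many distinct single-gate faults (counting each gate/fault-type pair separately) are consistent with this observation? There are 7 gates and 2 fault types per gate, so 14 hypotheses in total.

4

Fault-free: g0=0, g1=1, g2=1, g3=0, g4=1, g5=1, g6=0 → Y1=0, Y2=0. Observed Y1=0, Y2=1.
  g0 stuck-at-0: output Y1=0, Y2=0 ✗
  g0 stuck-at-1: output Y1=1, Y2=1 ✗
  g1 stuck-at-0: output Y1=1, Y2=1 ✗
  g1 stuck-at-1: output Y1=0, Y2=0 ✗
  g2 stuck-at-0: output Y1=0, Y2=1 ✓
  g2 stuck-at-1: output Y1=0, Y2=0 ✗
  g3 stuck-at-0: output Y1=0, Y2=0 ✗
  g3 stuck-at-1: output Y1=1, Y2=1 ✗
  g4 stuck-at-0: output Y1=0, Y2=1 ✓
  g4 stuck-at-1: output Y1=0, Y2=0 ✗
  g5 stuck-at-0: output Y1=0, Y2=1 ✓
  g5 stuck-at-1: output Y1=0, Y2=0 ✗
  g6 stuck-at-0: output Y1=0, Y2=0 ✗
  g6 stuck-at-1: output Y1=0, Y2=1 ✓
Consistent faults: {g2 stuck-at-0, g4 stuck-at-0, g5 stuck-at-0, g6 stuck-at-1} — 4 in all.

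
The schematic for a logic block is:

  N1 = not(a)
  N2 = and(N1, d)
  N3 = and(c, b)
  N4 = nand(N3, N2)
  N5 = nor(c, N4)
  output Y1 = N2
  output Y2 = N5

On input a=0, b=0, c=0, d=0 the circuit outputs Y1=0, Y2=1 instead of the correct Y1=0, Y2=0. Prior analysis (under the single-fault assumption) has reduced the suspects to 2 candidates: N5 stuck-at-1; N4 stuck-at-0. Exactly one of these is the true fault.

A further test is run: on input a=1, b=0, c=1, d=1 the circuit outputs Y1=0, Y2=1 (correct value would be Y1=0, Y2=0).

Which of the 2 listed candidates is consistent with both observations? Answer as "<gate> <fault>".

N5 stuck-at-1

Evaluate each candidate on input a=1, b=0, c=1, d=1:
  N5 stuck-at-1: N1=0, N2=0, N3=0, N4=1, N5=1 [stuck-at-1] → Y1=0, Y2=1 — matches
  N4 stuck-at-0: N1=0, N2=0, N3=0, N4=0 [stuck-at-0], N5=0 → Y1=0, Y2=0 — eliminated
Only N5 stuck-at-1 reproduces the observed Y1=0, Y2=1.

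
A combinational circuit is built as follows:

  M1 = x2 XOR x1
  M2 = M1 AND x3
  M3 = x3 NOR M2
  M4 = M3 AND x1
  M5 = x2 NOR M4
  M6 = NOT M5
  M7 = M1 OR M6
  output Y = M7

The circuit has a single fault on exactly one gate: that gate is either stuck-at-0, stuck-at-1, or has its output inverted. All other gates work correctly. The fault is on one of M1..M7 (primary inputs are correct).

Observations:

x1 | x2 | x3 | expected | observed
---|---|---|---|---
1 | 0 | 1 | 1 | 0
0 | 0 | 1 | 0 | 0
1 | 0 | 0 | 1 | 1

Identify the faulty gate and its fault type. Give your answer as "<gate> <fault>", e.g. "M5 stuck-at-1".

M1 stuck-at-0

Fault-free values for test 1 (x1=1, x2=0, x3=1): M1=1, M2=1, M3=0, M4=0, M5=1, M6=0, M7=1, giving Y=1. Observed 0.
Test 1: faults giving observed 0 are {M1 stuck-at-0, M1 inverted output, M7 stuck-at-0, M7 inverted output}.
Test 2 (x1=0, x2=0, x3=1): fault-free M1=0, M2=0, M3=0, M4=0, M5=1, M6=0, M7=0 → 0; observed 0. Eliminates M1 inverted output, M7 inverted output.
Test 3 (x1=1, x2=0, x3=0): fault-free M1=1, M2=0, M3=1, M4=1, M5=0, M6=1, M7=1 → 1; observed 1. Eliminates M7 stuck-at-0.
Only M1 stuck-at-0 is consistent with every test.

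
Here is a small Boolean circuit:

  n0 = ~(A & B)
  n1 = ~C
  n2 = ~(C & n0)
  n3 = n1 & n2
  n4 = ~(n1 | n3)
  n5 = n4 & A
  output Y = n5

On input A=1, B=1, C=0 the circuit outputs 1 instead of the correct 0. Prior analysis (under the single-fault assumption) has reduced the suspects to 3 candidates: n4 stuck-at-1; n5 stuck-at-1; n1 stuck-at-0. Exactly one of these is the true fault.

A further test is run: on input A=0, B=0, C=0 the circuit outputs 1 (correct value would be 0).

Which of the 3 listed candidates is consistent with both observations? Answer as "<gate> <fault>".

n5 stuck-at-1

Evaluate each candidate on input A=0, B=0, C=0:
  n4 stuck-at-1: n0=1, n1=1, n2=1, n3=1, n4=1 [stuck-at-1], n5=0 → 0 — eliminated
  n5 stuck-at-1: n0=1, n1=1, n2=1, n3=1, n4=0, n5=1 [stuck-at-1] → 1 — matches
  n1 stuck-at-0: n0=1, n1=0 [stuck-at-0], n2=1, n3=0, n4=1, n5=0 → 0 — eliminated
Only n5 stuck-at-1 reproduces the observed 1.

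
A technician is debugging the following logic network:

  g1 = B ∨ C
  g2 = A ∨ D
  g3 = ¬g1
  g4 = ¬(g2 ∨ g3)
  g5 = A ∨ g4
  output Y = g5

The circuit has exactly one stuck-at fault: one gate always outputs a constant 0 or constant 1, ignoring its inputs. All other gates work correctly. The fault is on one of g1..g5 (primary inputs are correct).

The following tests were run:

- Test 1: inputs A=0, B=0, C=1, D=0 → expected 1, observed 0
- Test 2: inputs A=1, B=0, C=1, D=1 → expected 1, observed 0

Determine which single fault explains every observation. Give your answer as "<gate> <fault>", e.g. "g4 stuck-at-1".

g5 stuck-at-0

Fault-free values for test 1 (A=0, B=0, C=1, D=0): g1=1, g2=0, g3=0, g4=1, g5=1, giving Y=1. Observed 0.
Test 1: faults giving observed 0 are {g1 stuck-at-0, g2 stuck-at-1, g3 stuck-at-1, g4 stuck-at-0, g5 stuck-at-0}.
Test 2 (A=1, B=0, C=1, D=1): fault-free g1=1, g2=1, g3=0, g4=0, g5=1 → 1; observed 0. Eliminates g1 stuck-at-0, g2 stuck-at-1, g3 stuck-at-1, g4 stuck-at-0.
Only g5 stuck-at-0 is consistent with every test.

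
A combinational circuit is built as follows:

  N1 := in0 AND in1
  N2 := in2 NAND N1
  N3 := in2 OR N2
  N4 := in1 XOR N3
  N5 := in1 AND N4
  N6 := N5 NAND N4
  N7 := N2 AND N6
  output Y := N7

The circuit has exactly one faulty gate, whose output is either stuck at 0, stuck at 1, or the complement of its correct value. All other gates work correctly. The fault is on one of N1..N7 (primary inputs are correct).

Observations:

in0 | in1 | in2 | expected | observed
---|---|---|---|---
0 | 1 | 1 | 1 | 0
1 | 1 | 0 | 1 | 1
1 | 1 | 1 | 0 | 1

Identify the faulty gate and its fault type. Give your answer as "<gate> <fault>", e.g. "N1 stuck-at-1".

Fault-free values for test 1 (in0=0, in1=1, in2=1): N1=0, N2=1, N3=1, N4=0, N5=0, N6=1, N7=1, giving Y=1. Observed 0.
Test 1: faults giving observed 0 are {N1 stuck-at-1, N1 inverted output, N2 stuck-at-0, N2 inverted output, N3 stuck-at-0, N3 inverted output, N4 stuck-at-1, N4 inverted output, N6 stuck-at-0, N6 inverted output, N7 stuck-at-0, N7 inverted output}.
Test 2 (in0=1, in1=1, in2=0): fault-free N1=1, N2=1, N3=1, N4=0, N5=0, N6=1, N7=1 → 1; observed 1. Eliminates N2 stuck-at-0, N2 inverted output, N3 stuck-at-0, N3 inverted output, N4 stuck-at-1, N4 inverted output, N6 stuck-at-0, N6 inverted output, N7 stuck-at-0, N7 inverted output.
Test 3 (in0=1, in1=1, in2=1): fault-free N1=1, N2=0, N3=1, N4=0, N5=0, N6=1, N7=0 → 0; observed 1. Eliminates N1 stuck-at-1.
Only N1 inverted output is consistent with every test.

N1 inverted output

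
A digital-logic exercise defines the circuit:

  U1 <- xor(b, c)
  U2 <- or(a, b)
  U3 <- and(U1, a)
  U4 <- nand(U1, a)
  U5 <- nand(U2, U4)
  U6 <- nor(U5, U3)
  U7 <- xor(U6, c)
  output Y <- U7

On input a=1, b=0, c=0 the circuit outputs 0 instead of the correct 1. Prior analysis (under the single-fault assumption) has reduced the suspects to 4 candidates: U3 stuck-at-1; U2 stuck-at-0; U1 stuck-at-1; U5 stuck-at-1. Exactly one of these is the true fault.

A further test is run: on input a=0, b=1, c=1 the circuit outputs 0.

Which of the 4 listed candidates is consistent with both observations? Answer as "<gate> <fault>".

U1 stuck-at-1

Evaluate each candidate on input a=0, b=1, c=1:
  U3 stuck-at-1: U1=0, U2=1, U3=1 [stuck-at-1], U4=1, U5=0, U6=0, U7=1 → 1 — eliminated
  U2 stuck-at-0: U1=0, U2=0 [stuck-at-0], U3=0, U4=1, U5=1, U6=0, U7=1 → 1 — eliminated
  U1 stuck-at-1: U1=1 [stuck-at-1], U2=1, U3=0, U4=1, U5=0, U6=1, U7=0 → 0 — matches
  U5 stuck-at-1: U1=0, U2=1, U3=0, U4=1, U5=1 [stuck-at-1], U6=0, U7=1 → 1 — eliminated
Only U1 stuck-at-1 reproduces the observed 0.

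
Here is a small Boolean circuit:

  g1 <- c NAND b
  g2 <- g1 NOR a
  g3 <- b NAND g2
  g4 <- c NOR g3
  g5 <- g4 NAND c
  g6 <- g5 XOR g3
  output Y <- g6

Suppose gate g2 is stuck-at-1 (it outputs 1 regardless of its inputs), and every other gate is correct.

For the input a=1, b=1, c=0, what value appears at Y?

Propagate with g2 forced: g1=1, g2=1 [stuck-at-1], g3=0, g4=1, g5=1, g6=1.
So Y = 1. (Without the fault it would be 0.)

1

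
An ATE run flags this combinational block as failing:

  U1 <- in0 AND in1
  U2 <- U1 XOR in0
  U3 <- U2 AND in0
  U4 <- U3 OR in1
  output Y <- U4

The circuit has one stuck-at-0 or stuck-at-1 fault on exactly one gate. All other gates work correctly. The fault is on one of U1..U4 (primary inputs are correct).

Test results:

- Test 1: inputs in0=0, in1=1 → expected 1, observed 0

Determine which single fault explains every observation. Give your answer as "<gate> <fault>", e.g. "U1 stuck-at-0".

U4 stuck-at-0

Fault-free values for test 1 (in0=0, in1=1): U1=0, U2=0, U3=0, U4=1, giving Y=1. Observed 0.
Test 1: faults giving observed 0 are {U4 stuck-at-0}.
Only U4 stuck-at-0 is consistent with every test.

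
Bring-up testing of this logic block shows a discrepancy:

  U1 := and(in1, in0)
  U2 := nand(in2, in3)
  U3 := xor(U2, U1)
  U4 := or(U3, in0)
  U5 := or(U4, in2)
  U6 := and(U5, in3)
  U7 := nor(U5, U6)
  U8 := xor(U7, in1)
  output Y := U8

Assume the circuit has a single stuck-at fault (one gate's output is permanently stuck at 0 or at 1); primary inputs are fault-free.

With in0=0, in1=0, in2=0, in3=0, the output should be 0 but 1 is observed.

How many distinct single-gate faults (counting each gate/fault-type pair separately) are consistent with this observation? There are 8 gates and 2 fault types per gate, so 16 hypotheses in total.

Fault-free: U1=0, U2=1, U3=1, U4=1, U5=1, U6=0, U7=0, U8=0 → 0. Observed 1.
  U1: stuck-at-1 ✓; others ✗
  U2: stuck-at-0 ✓; others ✗
  U3: stuck-at-0 ✓; others ✗
  U4: stuck-at-0 ✓; others ✗
  U5: stuck-at-0 ✓; others ✗
  U6: none of the 2 fault types match ✗
  U7: stuck-at-1 ✓; others ✗
  U8: stuck-at-1 ✓; others ✗
Consistent faults: {U1 stuck-at-1, U2 stuck-at-0, U3 stuck-at-0, U4 stuck-at-0, U5 stuck-at-0, U7 stuck-at-1, U8 stuck-at-1} — 7 in all.

7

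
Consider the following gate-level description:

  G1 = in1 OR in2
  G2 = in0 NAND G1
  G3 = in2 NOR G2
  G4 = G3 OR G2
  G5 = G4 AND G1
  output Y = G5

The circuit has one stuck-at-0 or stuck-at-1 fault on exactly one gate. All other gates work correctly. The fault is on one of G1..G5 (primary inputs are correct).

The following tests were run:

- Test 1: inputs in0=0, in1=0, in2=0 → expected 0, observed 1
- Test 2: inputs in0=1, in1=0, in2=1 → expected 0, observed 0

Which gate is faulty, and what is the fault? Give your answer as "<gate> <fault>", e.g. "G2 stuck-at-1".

G1 stuck-at-1

Fault-free values for test 1 (in0=0, in1=0, in2=0): G1=0, G2=1, G3=0, G4=1, G5=0, giving Y=0. Observed 1.
Test 1: faults giving observed 1 are {G1 stuck-at-1, G5 stuck-at-1}.
Test 2 (in0=1, in1=0, in2=1): fault-free G1=1, G2=0, G3=0, G4=0, G5=0 → 0; observed 0. Eliminates G5 stuck-at-1.
Only G1 stuck-at-1 is consistent with every test.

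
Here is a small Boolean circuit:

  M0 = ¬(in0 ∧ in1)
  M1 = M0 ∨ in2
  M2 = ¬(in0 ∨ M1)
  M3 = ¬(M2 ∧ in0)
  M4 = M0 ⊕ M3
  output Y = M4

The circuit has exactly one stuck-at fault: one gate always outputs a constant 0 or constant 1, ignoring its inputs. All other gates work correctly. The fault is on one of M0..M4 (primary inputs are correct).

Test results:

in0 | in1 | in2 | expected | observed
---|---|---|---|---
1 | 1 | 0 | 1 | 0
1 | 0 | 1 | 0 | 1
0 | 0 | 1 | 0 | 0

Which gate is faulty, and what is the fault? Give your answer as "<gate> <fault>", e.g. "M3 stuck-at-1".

Fault-free values for test 1 (in0=1, in1=1, in2=0): M0=0, M1=0, M2=0, M3=1, M4=1, giving Y=1. Observed 0.
Test 1: faults giving observed 0 are {M0 stuck-at-1, M2 stuck-at-1, M3 stuck-at-0, M4 stuck-at-0}.
Test 2 (in0=1, in1=0, in2=1): fault-free M0=1, M1=1, M2=0, M3=1, M4=0 → 0; observed 1. Eliminates M0 stuck-at-1, M4 stuck-at-0.
Test 3 (in0=0, in1=0, in2=1): fault-free M0=1, M1=1, M2=0, M3=1, M4=0 → 0; observed 0. Eliminates M3 stuck-at-0.
Only M2 stuck-at-1 is consistent with every test.

M2 stuck-at-1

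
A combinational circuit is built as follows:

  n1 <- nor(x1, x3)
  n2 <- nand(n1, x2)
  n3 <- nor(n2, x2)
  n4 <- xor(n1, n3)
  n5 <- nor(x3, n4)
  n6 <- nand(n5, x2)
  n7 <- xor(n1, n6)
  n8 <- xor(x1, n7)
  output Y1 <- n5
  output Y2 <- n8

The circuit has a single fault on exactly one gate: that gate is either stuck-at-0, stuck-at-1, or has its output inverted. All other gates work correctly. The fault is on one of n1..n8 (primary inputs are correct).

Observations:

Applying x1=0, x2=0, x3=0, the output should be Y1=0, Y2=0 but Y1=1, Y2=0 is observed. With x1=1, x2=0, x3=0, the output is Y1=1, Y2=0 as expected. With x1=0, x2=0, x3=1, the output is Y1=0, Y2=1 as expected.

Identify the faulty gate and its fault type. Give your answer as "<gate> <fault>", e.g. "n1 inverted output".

Fault-free values for test 1 (x1=0, x2=0, x3=0): n1=1, n2=1, n3=0, n4=1, n5=0, n6=1, n7=0, n8=0, giving Y1=0, Y2=0. Observed Y1=1, Y2=0.
Test 1: faults giving observed Y1=1, Y2=0 are {n2 stuck-at-0, n2 inverted output, n3 stuck-at-1, n3 inverted output, n4 stuck-at-0, n4 inverted output, n5 stuck-at-1, n5 inverted output}.
Test 2 (x1=1, x2=0, x3=0): fault-free n1=0, n2=1, n3=0, n4=0, n5=1, n6=1, n7=1, n8=0 → Y1=1, Y2=0; observed Y1=1, Y2=0. Eliminates n2 stuck-at-0, n2 inverted output, n3 stuck-at-1, n3 inverted output, n4 inverted output, n5 inverted output.
Test 3 (x1=0, x2=0, x3=1): fault-free n1=0, n2=1, n3=0, n4=0, n5=0, n6=1, n7=1, n8=1 → Y1=0, Y2=1; observed Y1=0, Y2=1. Eliminates n5 stuck-at-1.
Only n4 stuck-at-0 is consistent with every test.

n4 stuck-at-0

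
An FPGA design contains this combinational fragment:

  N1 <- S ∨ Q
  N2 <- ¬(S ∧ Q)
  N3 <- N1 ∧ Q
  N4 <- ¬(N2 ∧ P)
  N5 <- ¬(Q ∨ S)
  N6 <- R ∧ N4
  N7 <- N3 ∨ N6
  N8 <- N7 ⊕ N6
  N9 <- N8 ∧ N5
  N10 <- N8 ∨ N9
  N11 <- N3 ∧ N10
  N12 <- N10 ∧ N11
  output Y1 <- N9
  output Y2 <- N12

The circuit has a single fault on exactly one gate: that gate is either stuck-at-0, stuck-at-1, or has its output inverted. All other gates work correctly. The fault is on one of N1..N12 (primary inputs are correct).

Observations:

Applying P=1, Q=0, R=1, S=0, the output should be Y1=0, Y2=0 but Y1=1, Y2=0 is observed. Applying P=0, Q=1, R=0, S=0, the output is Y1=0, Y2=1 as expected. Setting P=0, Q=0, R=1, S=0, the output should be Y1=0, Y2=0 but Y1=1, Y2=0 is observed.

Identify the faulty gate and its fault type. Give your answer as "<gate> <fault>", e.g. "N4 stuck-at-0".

N8 stuck-at-1

Fault-free values for test 1 (P=1, Q=0, R=1, S=0): N1=0, N2=1, N3=0, N4=0, N5=1, N6=0, N7=0, N8=0, N9=0, N10=0, N11=0, N12=0, giving Y1=0, Y2=0. Observed Y1=1, Y2=0.
Test 1: faults giving observed Y1=1, Y2=0 are {N7 stuck-at-1, N7 inverted output, N8 stuck-at-1, N8 inverted output, N9 stuck-at-1, N9 inverted output}.
Test 2 (P=0, Q=1, R=0, S=0): fault-free N1=1, N2=1, N3=1, N4=1, N5=0, N6=0, N7=1, N8=1, N9=0, N10=1, N11=1, N12=1 → Y1=0, Y2=1; observed Y1=0, Y2=1. Eliminates N7 inverted output, N8 inverted output, N9 stuck-at-1, N9 inverted output.
Test 3 (P=0, Q=0, R=1, S=0): fault-free N1=0, N2=1, N3=0, N4=1, N5=1, N6=1, N7=1, N8=0, N9=0, N10=0, N11=0, N12=0 → Y1=0, Y2=0; observed Y1=1, Y2=0. Eliminates N7 stuck-at-1.
Only N8 stuck-at-1 is consistent with every test.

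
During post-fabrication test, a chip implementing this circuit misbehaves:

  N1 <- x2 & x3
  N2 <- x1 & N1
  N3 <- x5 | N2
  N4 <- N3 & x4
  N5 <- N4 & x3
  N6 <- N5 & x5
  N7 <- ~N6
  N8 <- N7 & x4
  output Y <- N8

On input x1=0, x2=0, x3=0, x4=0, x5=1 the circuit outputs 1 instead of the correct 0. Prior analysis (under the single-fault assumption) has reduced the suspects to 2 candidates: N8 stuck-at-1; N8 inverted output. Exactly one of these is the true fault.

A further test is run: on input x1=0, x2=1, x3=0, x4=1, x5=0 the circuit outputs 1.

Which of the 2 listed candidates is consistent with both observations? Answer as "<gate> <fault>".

N8 stuck-at-1

Evaluate each candidate on input x1=0, x2=1, x3=0, x4=1, x5=0:
  N8 stuck-at-1: N1=0, N2=0, N3=0, N4=0, N5=0, N6=0, N7=1, N8=1 [stuck-at-1] → 1 — matches
  N8 inverted output: N1=0, N2=0, N3=0, N4=0, N5=0, N6=0, N7=1, N8=0 [inverted output] → 0 — eliminated
Only N8 stuck-at-1 reproduces the observed 1.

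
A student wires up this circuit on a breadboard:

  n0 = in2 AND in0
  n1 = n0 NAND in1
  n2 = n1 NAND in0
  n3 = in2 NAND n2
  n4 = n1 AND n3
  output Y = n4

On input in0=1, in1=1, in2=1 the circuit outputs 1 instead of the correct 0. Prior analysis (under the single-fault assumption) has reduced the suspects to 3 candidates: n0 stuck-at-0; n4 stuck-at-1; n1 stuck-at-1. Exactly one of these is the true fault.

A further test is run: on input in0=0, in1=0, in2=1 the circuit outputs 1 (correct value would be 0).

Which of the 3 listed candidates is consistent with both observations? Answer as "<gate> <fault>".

Evaluate each candidate on input in0=0, in1=0, in2=1:
  n0 stuck-at-0: n0=0 [stuck-at-0], n1=1, n2=1, n3=0, n4=0 → 0 — eliminated
  n4 stuck-at-1: n0=0, n1=1, n2=1, n3=0, n4=1 [stuck-at-1] → 1 — matches
  n1 stuck-at-1: n0=0, n1=1 [stuck-at-1], n2=1, n3=0, n4=0 → 0 — eliminated
Only n4 stuck-at-1 reproduces the observed 1.

n4 stuck-at-1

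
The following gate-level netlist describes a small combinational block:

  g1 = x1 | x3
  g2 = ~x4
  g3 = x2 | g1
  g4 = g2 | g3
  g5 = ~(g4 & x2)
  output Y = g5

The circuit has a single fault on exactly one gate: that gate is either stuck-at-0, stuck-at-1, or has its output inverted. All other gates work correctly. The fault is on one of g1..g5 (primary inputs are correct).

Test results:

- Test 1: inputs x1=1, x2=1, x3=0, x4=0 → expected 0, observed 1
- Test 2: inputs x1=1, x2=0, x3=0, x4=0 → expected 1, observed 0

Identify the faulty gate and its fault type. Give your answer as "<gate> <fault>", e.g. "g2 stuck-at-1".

g5 inverted output

Fault-free values for test 1 (x1=1, x2=1, x3=0, x4=0): g1=1, g2=1, g3=1, g4=1, g5=0, giving Y=0. Observed 1.
Test 1: faults giving observed 1 are {g4 stuck-at-0, g4 inverted output, g5 stuck-at-1, g5 inverted output}.
Test 2 (x1=1, x2=0, x3=0, x4=0): fault-free g1=1, g2=1, g3=1, g4=1, g5=1 → 1; observed 0. Eliminates g4 stuck-at-0, g4 inverted output, g5 stuck-at-1.
Only g5 inverted output is consistent with every test.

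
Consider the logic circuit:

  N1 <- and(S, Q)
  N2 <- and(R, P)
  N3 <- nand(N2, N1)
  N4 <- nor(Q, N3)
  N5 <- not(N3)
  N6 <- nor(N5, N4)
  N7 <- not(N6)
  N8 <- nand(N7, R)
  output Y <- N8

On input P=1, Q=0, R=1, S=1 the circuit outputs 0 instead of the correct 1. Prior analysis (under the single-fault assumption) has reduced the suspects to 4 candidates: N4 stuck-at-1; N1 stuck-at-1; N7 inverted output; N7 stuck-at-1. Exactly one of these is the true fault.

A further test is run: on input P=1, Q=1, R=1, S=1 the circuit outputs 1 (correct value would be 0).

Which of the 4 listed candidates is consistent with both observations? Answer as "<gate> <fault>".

Evaluate each candidate on input P=1, Q=1, R=1, S=1:
  N4 stuck-at-1: N1=1, N2=1, N3=0, N4=1 [stuck-at-1], N5=1, N6=0, N7=1, N8=0 → 0 — eliminated
  N1 stuck-at-1: N1=1 [stuck-at-1], N2=1, N3=0, N4=0, N5=1, N6=0, N7=1, N8=0 → 0 — eliminated
  N7 inverted output: N1=1, N2=1, N3=0, N4=0, N5=1, N6=0, N7=0 [inverted output], N8=1 → 1 — matches
  N7 stuck-at-1: N1=1, N2=1, N3=0, N4=0, N5=1, N6=0, N7=1 [stuck-at-1], N8=0 → 0 — eliminated
Only N7 inverted output reproduces the observed 1.

N7 inverted output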